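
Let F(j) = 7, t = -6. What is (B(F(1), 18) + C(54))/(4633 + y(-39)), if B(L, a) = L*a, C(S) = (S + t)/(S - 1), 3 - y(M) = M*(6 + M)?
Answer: 6726/177497 ≈ 0.037894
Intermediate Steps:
y(M) = 3 - M*(6 + M)
C(S) = (-6 + S)/(-1 + S) (C(S) = (S - 6)/(S - 1) = (-6 + S)/(-1 + S))
(B(F(1), 18) + C(54))/(4633 + y(-39)) = (7*18 + (-6 + 54)/(-1 + 54))/(4633 + (3 - 1*(-39)² - 6*(-39))) = (126 + 48/53)/(4633 + (3 - 1*1521 + 234)) = (126 + (1/53)*48)/(4633 + (3 - 1521 + 234)) = (126 + 48/53)/(4633 - 1284) = (6726/53)/3349 = (6726/53)*(1/3349) = 6726/177497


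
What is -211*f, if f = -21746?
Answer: 4588406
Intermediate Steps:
-211*f = -211*(-21746) = 4588406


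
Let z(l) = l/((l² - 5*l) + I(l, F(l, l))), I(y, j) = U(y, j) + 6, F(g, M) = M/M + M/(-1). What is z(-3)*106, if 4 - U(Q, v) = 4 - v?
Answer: -159/17 ≈ -9.3529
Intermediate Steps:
U(Q, v) = v (U(Q, v) = 4 - (4 - v) = 4 + (-4 + v) = v)
F(g, M) = 1 - M (F(g, M) = 1 + M*(-1) = 1 - M)
I(y, j) = 6 + j (I(y, j) = j + 6 = 6 + j)
z(l) = l/(7 + l² - 6*l) (z(l) = l/((l² - 5*l) + (6 + (1 - l))) = l/((l² - 5*l) + (7 - l)) = l/(7 + l² - 6*l))
z(-3)*106 = -3/(7 + (-3)² - 6*(-3))*106 = -3/(7 + 9 + 18)*106 = -3/34*106 = -159/17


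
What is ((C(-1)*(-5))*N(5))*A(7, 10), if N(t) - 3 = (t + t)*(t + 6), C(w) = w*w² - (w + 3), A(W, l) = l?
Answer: 16950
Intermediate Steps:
C(w) = -3 + w³ - w (C(w) = w³ - (3 + w) = w³ + (-3 - w) = -3 + w³ - w)
N(t) = 3 + 2*t*(6 + t) (N(t) = 3 + (t + t)*(t + 6) = 3 + (2*t)*(6 + t) = 3 + 2*t*(6 + t))
((C(-1)*(-5))*N(5))*A(7, 10) = (((-3 + (-1)³ - 1*(-1))*(-5))*(3 + 2*5² + 12*5))*10 = (((-3 - 1 + 1)*(-5))*(3 + 2*25 + 60))*10 = ((-3*(-5))*(3 + 50 + 60))*10 = (15*113)*10 = 1695*10 = 16950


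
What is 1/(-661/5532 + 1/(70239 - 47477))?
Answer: -62959692/7520075 ≈ -8.3722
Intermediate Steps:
1/(-661/5532 + 1/(70239 - 47477)) = 1/(-661*1/5532 + 1/22762) = 1/(-661/5532 + 1/22762) = 1/(-7520075/62959692) = -62959692/7520075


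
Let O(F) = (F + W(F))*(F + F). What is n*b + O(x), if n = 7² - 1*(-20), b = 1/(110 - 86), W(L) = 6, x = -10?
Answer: 663/8 ≈ 82.875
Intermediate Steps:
O(F) = 2*F*(6 + F) (O(F) = (F + 6)*(F + F) = (6 + F)*(2*F) = 2*F*(6 + F))
b = 1/24 ≈ 0.041667
n = 69 (n = 49 + 20 = 69)
n*b + O(x) = 69*(1/24) + 2*(-10)*(6 - 10) = 23/8 + 2*(-10)*(-4) = 23/8 + 80 = 663/8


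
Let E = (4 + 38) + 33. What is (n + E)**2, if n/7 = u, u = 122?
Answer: 863041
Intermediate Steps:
n = 854 (n = 7*122 = 854)
E = 75 (E = 42 + 33 = 75)
(n + E)**2 = (854 + 75)**2 = 929**2 = 863041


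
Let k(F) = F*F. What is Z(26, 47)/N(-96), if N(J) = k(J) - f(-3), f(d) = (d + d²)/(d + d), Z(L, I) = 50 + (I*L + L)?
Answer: 1298/9217 ≈ 0.14083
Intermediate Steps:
Z(L, I) = 50 + L + I*L (Z(L, I) = 50 + (L + I*L) = 50 + L + I*L)
k(F) = F²
f(d) = (d + d²)/(2*d) (f(d) = (d + d²)/((2*d)) = (d + d²)*(1/(2*d)) = (d + d²)/(2*d))
N(J) = 1 + J² (N(J) = J² - (½ + (½)*(-3)) = J² - (½ - 3/2) = J² - 1*(-1) = J² + 1 = 1 + J²)
Z(26, 47)/N(-96) = (50 + 26 + 47*26)/(1 + (-96)²) = (50 + 26 + 1222)/(1 + 9216) = 1298/9217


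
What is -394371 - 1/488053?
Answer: -192473949664/488053 ≈ -3.9437e+5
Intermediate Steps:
-394371 - 1/488053 = -192473949664/488053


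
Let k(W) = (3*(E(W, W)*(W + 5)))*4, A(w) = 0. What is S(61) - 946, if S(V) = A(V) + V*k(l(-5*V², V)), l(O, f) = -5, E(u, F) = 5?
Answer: -946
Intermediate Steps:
k(W) = 300 + 60*W (k(W) = (3*(5*(W + 5)))*4 = (3*(5*(5 + W)))*4 = (3*(25 + 5*W))*4 = (75 + 15*W)*4 = 300 + 60*W)
S(V) = 0 (S(V) = 0 + V*(300 + 60*(-5)) = 0 + V*(300 - 300) = 0 + V*0 = 0 + 0 = 0)
S(61) - 946 = 0 - 946 = -946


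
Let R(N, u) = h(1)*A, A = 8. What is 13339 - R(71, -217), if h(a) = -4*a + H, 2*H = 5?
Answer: 13351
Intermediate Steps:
H = 5/2 (H = (1/2)*5 = 5/2 ≈ 2.5000)
h(a) = 5/2 - 4*a (h(a) = -4*a + 5/2 = 5/2 - 4*a)
R(N, u) = -12 (R(N, u) = (5/2 - 4*1)*8 = (5/2 - 4)*8 = -3/2*8 = -12)
13339 - R(71, -217) = 13339 - 1*(-12) = 13339 + 12 = 13351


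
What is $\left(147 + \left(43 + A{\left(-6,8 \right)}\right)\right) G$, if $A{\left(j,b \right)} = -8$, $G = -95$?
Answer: $-17290$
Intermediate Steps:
$\left(147 + \left(43 + A{\left(-6,8 \right)}\right)\right) G = \left(147 + \left(43 - 8\right)\right) \left(-95\right) = \left(147 + 35\right) \left(-95\right) = 182 \left(-95\right) = -17290$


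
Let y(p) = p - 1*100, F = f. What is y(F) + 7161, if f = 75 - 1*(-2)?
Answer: 7138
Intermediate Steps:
f = 77 (f = 75 + 2 = 77)
F = 77
y(p) = -100 + p (y(p) = p - 100 = -100 + p)
y(F) + 7161 = (-100 + 77) + 7161 = -23 + 7161 = 7138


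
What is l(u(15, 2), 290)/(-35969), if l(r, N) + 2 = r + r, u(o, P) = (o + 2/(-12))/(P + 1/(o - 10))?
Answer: -379/1186977 ≈ -0.00031930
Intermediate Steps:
u(o, P) = (-⅙ + o)/(P + 1/(-10 + o)) (u(o, P) = (o + 2*(-1/12))/(P + 1/(-10 + o)) = (o - ⅙)/(P + 1/(-10 + o)) = (-⅙ + o)/(P + 1/(-10 + o)))
l(r, N) = -2 + 2*r (l(r, N) = -2 + (r + r) = -2 + 2*r)
l(u(15, 2), 290)/(-35969) = (-2 + 2*((10 - 61*15 + 6*15²)/(6*(1 - 10*2 + 2*15))))/(-35969) = (-2 + 2*((10 - 915 + 6*225)/(6*(1 - 20 + 30))))*(-1/35969) = (-2 + 2*((⅙)*(10 - 915 + 1350)/11))*(-1/35969) = (-2 + 2*((⅙)*(1/11)*445))*(-1/35969) = (-2 + 2*(445/66))*(-1/35969) = (-2 + 445/33)*(-1/35969) = (379/33)*(-1/35969) = -379/1186977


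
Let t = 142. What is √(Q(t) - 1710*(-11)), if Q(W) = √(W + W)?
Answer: √(18810 + 2*√71) ≈ 137.21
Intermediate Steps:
Q(W) = √2*√W (Q(W) = √(2*W) = √2*√W)
√(Q(t) - 1710*(-11)) = √(√2*√142 - 1710*(-11)) = √(2*√71 + 18810) = √(18810 + 2*√71)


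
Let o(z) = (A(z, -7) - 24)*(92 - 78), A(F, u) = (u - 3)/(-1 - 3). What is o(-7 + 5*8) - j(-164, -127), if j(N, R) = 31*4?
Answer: -425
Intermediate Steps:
A(F, u) = ¾ - u/4 (A(F, u) = (-3 + u)/(-4) = (-3 + u)*(-¼) = ¾ - u/4)
j(N, R) = 124
o(z) = -301 (o(z) = ((¾ - ¼*(-7)) - 24)*(92 - 78) = ((¾ + 7/4) - 24)*14 = (5/2 - 24)*14 = -43/2*14 = -301)
o(-7 + 5*8) - j(-164, -127) = -301 - 1*124 = -301 - 124 = -425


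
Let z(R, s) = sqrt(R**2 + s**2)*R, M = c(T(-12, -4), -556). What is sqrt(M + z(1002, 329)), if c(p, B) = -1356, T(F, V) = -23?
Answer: sqrt(-1356 + 1002*sqrt(1112245)) ≈ 1027.3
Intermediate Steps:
M = -1356
z(R, s) = R*sqrt(R**2 + s**2)
sqrt(M + z(1002, 329)) = sqrt(-1356 + 1002*sqrt(1002**2 + 329**2)) = sqrt(-1356 + 1002*sqrt(1004004 + 108241)) = sqrt(-1356 + 1002*sqrt(1112245))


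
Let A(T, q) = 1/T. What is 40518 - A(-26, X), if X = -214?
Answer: 1053469/26 ≈ 40518.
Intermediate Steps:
40518 - A(-26, X) = 40518 - 1/(-26) = 40518 - 1*(-1/26) = 40518 + 1/26 = 1053469/26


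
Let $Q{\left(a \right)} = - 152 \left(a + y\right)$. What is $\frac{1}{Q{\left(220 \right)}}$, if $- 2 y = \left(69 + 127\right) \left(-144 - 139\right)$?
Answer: $- \frac{1}{4249008} \approx -2.3535 \cdot 10^{-7}$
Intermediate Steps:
$y = 27734$ ($y = - \frac{\left(69 + 127\right) \left(-144 - 139\right)}{2} = - \frac{196 \left(-283\right)}{2} = \left(- \frac{1}{2}\right) \left(-55468\right) = 27734$)
$Q{\left(a \right)} = -4215568 - 152 a$ ($Q{\left(a \right)} = - 152 \left(a + 27734\right) = - 152 \left(27734 + a\right) = -4215568 - 152 a$)
$\frac{1}{Q{\left(220 \right)}} = \frac{1}{-4215568 - 33440} = \frac{1}{-4249008} = - \frac{1}{4249008}$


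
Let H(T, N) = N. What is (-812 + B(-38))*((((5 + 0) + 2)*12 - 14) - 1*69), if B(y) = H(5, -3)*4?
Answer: -824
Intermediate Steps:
B(y) = -12 (B(y) = -3*4 = -12)
(-812 + B(-38))*((((5 + 0) + 2)*12 - 14) - 1*69) = (-812 - 12)*((((5 + 0) + 2)*12 - 14) - 1*69) = -824*(((5 + 2)*12 - 14) - 69) = -824*((7*12 - 14) - 69) = -824*((84 - 14) - 69) = -824*(70 - 69) = -824*1 = -824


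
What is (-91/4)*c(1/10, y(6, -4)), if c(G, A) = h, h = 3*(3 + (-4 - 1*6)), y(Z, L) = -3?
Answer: 1911/4 ≈ 477.75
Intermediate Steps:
h = -21 (h = 3*(3 + (-4 - 6)) = 3*(3 - 10) = 3*(-7) = -21)
c(G, A) = -21
(-91/4)*c(1/10, y(6, -4)) = -91/4*(-21) = 1911/4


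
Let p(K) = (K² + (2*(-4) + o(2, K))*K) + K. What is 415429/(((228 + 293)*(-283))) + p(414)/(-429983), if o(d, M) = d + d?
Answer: -203715423929/63397983469 ≈ -3.2133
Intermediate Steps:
o(d, M) = 2*d
p(K) = K² - 3*K (p(K) = (K² + (2*(-4) + 2*2)*K) + K = (K² + (-8 + 4)*K) + K = (K² - 4*K) + K = K² - 3*K)
415429/(((228 + 293)*(-283))) + p(414)/(-429983) = 415429/(((228 + 293)*(-283))) + (414*(-3 + 414))/(-429983) = 415429/((521*(-283))) + (414*411)*(-1/429983) = 415429/(-147443) + 170154*(-1/429983) = 415429*(-1/147443) - 170154/429983 = -415429/147443 - 170154/429983 = -203715423929/63397983469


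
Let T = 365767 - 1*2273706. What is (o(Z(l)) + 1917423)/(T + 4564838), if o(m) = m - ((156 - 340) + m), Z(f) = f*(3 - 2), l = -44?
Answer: 1917607/2656899 ≈ 0.72175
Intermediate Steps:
T = -1907939 (T = 365767 - 2273706 = -1907939)
Z(f) = f (Z(f) = f*1 = f)
o(m) = 184 (o(m) = m - (-184 + m) = m + (184 - m) = 184)
(o(Z(l)) + 1917423)/(T + 4564838) = (184 + 1917423)/(-1907939 + 4564838) = 1917607/2656899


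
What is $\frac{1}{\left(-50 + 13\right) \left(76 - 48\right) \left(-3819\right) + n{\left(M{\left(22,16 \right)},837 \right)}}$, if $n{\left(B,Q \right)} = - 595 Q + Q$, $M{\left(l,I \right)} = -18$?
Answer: $\frac{1}{3459306} \approx 2.8908 \cdot 10^{-7}$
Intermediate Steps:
$n{\left(B,Q \right)} = - 594 Q$
$\frac{1}{\left(-50 + 13\right) \left(76 - 48\right) \left(-3819\right) + n{\left(M{\left(22,16 \right)},837 \right)}} = \frac{1}{\left(-50 + 13\right) \left(76 - 48\right) \left(-3819\right) - 497178} = \frac{1}{\left(-37\right) 28 \left(-3819\right) - 497178} = \frac{1}{\left(-1036\right) \left(-3819\right) - 497178} = \frac{1}{3956484 - 497178} = \frac{1}{3459306}$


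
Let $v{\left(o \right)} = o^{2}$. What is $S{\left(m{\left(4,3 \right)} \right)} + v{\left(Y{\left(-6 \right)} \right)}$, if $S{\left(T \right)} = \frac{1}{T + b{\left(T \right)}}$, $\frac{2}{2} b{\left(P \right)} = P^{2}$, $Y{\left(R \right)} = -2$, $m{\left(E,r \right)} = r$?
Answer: $\frac{49}{12} \approx 4.0833$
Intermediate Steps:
$b{\left(P \right)} = P^{2}$
$S{\left(T \right)} = \frac{1}{T + T^{2}}$
$S{\left(m{\left(4,3 \right)} \right)} + v{\left(Y{\left(-6 \right)} \right)} = \frac{1}{3 \left(1 + 3\right)} + \left(-2\right)^{2} = \frac{1}{3 \cdot 4} + 4 = \frac{1}{3} \cdot \frac{1}{4} + 4 = \frac{1}{12} + 4 = \frac{49}{12}$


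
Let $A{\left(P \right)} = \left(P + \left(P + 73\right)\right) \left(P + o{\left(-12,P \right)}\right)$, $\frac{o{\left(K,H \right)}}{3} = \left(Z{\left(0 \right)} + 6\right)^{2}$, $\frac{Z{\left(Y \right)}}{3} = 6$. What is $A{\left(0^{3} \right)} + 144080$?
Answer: $270224$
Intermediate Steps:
$Z{\left(Y \right)} = 18$ ($Z{\left(Y \right)} = 3 \cdot 6 = 18$)
$o{\left(K,H \right)} = 1728$ ($o{\left(K,H \right)} = 3 \left(18 + 6\right)^{2} = 3 \cdot 24^{2} = 3 \cdot 576 = 1728$)
$A{\left(P \right)} = \left(73 + 2 P\right) \left(1728 + P\right)$ ($A{\left(P \right)} = \left(P + \left(P + 73\right)\right) \left(P + 1728\right) = \left(P + \left(73 + P\right)\right) \left(1728 + P\right) = \left(73 + 2 P\right) \left(1728 + P\right)$)
$A{\left(0^{3} \right)} + 144080 = \left(126144 + 2 \left(0^{3}\right)^{2} + 3529 \cdot 0^{3}\right) + 144080 = \left(126144 + 2 \cdot 0^{2} + 3529 \cdot 0\right) + 144080 = \left(126144 + 2 \cdot 0 + 0\right) + 144080 = \left(126144 + 0 + 0\right) + 144080 = 126144 + 144080 = 270224$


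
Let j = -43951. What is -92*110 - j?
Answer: 33831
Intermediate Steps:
-92*110 - j = -92*110 - 1*(-43951) = -10120 + 43951 = 33831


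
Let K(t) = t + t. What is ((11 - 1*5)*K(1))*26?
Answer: 312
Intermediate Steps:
K(t) = 2*t
((11 - 1*5)*K(1))*26 = ((11 - 1*5)*(2*1))*26 = ((11 - 5)*2)*26 = (6*2)*26 = 12*26 = 312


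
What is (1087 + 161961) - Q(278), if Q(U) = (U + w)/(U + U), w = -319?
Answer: 90654729/556 ≈ 1.6305e+5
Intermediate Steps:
Q(U) = (-319 + U)/(2*U) (Q(U) = (U - 319)/(U + U) = (-319 + U)/((2*U)) = (-319 + U)*(1/(2*U)) = (-319 + U)/(2*U))
(1087 + 161961) - Q(278) = (1087 + 161961) - (-319 + 278)/(2*278) = 163048 - (-41)/(2*278) = 163048 - 1*(-41/556) = 163048 + 41/556 = 90654729/556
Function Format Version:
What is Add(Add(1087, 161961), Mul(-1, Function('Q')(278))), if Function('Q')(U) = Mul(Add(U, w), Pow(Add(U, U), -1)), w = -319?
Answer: Rational(90654729, 556) ≈ 1.6305e+5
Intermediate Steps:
Function('Q')(U) = Mul(Rational(1, 2), Pow(U, -1), Add(-319, U)) (Function('Q')(U) = Mul(Add(U, -319), Pow(Add(U, U), -1)) = Mul(Add(-319, U), Pow(Mul(2, U), -1)) = Mul(Add(-319, U), Mul(Rational(1, 2), Pow(U, -1))) = Mul(Rational(1, 2), Pow(U, -1), Add(-319, U)))
Add(Add(1087, 161961), Mul(-1, Function('Q')(278))) = Add(Add(1087, 161961), Mul(-1, Mul(Rational(1, 2), Pow(278, -1), Add(-319, 278)))) = Add(163048, Mul(-1, Mul(Rational(1, 2), Rational(1, 278), -41))) = Add(163048, Mul(-1, Rational(-41, 556))) = Add(163048, Rational(41, 556)) = Rational(90654729, 556)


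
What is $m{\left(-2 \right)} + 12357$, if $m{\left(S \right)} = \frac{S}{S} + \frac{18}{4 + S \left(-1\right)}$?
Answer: $12361$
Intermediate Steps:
$m{\left(S \right)} = 1 + \frac{18}{4 - S}$
$m{\left(-2 \right)} + 12357 = \frac{-22 - 2}{-4 - 2} + 12357 = \frac{1}{-6} \left(-24\right) + 12357 = \left(- \frac{1}{6}\right) \left(-24\right) + 12357 = 4 + 12357 = 12361$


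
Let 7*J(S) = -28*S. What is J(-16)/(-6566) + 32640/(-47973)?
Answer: -36230752/52498453 ≈ -0.69013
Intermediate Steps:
J(S) = -4*S (J(S) = (-28*S)/7 = -4*S)
J(-16)/(-6566) + 32640/(-47973) = -4*(-16)/(-6566) + 32640/(-47973) = 64*(-1/6566) + 32640*(-1/47973) = -32/3283 - 10880/15991 = -36230752/52498453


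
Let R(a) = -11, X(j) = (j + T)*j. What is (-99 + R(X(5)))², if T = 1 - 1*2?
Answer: 12100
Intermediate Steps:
T = -1 (T = 1 - 2 = -1)
X(j) = j*(-1 + j) (X(j) = (j - 1)*j = (-1 + j)*j = j*(-1 + j))
(-99 + R(X(5)))² = (-99 - 11)² = (-110)² = 12100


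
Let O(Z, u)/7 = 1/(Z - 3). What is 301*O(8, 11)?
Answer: 2107/5 ≈ 421.40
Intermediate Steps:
O(Z, u) = 7/(-3 + Z) (O(Z, u) = 7/(Z - 3) = 7/(-3 + Z))
301*O(8, 11) = 301*(7/(-3 + 8)) = 301*(7/5) = 2107/5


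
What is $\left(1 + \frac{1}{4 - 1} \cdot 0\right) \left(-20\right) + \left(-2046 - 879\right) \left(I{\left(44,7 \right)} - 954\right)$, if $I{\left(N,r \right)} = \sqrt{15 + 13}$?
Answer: $2790430 - 5850 \sqrt{7} \approx 2.775 \cdot 10^{6}$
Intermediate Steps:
$I{\left(N,r \right)} = 2 \sqrt{7}$ ($I{\left(N,r \right)} = \sqrt{28} = 2 \sqrt{7}$)
$\left(1 + \frac{1}{4 - 1} \cdot 0\right) \left(-20\right) + \left(-2046 - 879\right) \left(I{\left(44,7 \right)} - 954\right) = \left(1 + \frac{1}{4 - 1} \cdot 0\right) \left(-20\right) + \left(-2046 - 879\right) \left(2 \sqrt{7} - 954\right) = \left(1 + \frac{1}{3} \cdot 0\right) \left(-20\right) - 2925 \left(-954 + 2 \sqrt{7}\right) = \left(1 + \frac{1}{3} \cdot 0\right) \left(-20\right) + \left(2790450 - 5850 \sqrt{7}\right) = \left(1 + 0\right) \left(-20\right) + \left(2790450 - 5850 \sqrt{7}\right) = 1 \left(-20\right) + \left(2790450 - 5850 \sqrt{7}\right) = -20 + \left(2790450 - 5850 \sqrt{7}\right) = 2790430 - 5850 \sqrt{7}$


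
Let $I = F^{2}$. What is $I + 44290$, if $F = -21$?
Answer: $44731$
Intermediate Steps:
$I = 441$ ($I = \left(-21\right)^{2} = 441$)
$I + 44290 = 441 + 44290 = 44731$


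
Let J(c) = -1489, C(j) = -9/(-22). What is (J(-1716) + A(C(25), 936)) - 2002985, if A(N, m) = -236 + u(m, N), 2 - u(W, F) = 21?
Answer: -2004729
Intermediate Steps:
C(j) = 9/22 (C(j) = -9*(-1/22) = 9/22)
u(W, F) = -19 (u(W, F) = 2 - 1*21 = 2 - 21 = -19)
A(N, m) = -255 (A(N, m) = -236 - 19 = -255)
(J(-1716) + A(C(25), 936)) - 2002985 = (-1489 - 255) - 2002985 = -1744 - 2002985 = -2004729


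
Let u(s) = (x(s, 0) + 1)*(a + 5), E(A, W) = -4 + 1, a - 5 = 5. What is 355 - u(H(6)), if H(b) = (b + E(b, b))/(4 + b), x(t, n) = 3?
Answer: 295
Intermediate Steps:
a = 10 (a = 5 + 5 = 10)
E(A, W) = -3
H(b) = (-3 + b)/(4 + b) (H(b) = (b - 3)/(4 + b) = (-3 + b)/(4 + b))
u(s) = 60 (u(s) = (3 + 1)*(10 + 5) = 4*15 = 60)
355 - u(H(6)) = 355 - 1*60 = 355 - 60 = 295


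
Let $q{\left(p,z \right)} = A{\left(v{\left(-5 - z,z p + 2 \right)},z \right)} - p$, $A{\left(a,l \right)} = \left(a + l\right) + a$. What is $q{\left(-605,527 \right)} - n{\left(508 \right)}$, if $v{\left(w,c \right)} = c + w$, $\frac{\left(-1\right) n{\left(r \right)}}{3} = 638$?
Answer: $-635684$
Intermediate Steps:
$n{\left(r \right)} = -1914$ ($n{\left(r \right)} = \left(-3\right) 638 = -1914$)
$A{\left(a,l \right)} = l + 2 a$
$q{\left(p,z \right)} = -6 - p - z + 2 p z$ ($q{\left(p,z \right)} = \left(z + 2 \left(\left(z p + 2\right) - \left(5 + z\right)\right)\right) - p = \left(z + 2 \left(\left(p z + 2\right) - \left(5 + z\right)\right)\right) - p = \left(z + 2 \left(\left(2 + p z\right) - \left(5 + z\right)\right)\right) - p = \left(z + 2 \left(-3 - z + p z\right)\right) - p = \left(z - \left(6 + 2 z - 2 p z\right)\right) - p = \left(-6 - z + 2 p z\right) - p = -6 - p - z + 2 p z$)
$q{\left(-605,527 \right)} - n{\left(508 \right)} = \left(-6 - -605 - 527 + 2 \left(-605\right) 527\right) - -1914 = \left(-6 + 605 - 527 - 637670\right) + 1914 = -637598 + 1914 = -635684$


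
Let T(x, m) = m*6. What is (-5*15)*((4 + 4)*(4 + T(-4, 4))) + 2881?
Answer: -13919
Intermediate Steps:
T(x, m) = 6*m
(-5*15)*((4 + 4)*(4 + T(-4, 4))) + 2881 = (-5*15)*((4 + 4)*(4 + 6*4)) + 2881 = -600*(4 + 24) + 2881 = -600*28 + 2881 = -75*224 + 2881 = -16800 + 2881 = -13919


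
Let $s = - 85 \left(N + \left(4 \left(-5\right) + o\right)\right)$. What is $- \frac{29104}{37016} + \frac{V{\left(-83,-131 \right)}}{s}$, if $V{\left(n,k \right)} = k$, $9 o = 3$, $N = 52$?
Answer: $- \frac{28176899}{38149615} \approx -0.73859$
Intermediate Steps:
$o = \frac{1}{3}$ ($o = \frac{1}{9} \cdot 3 = \frac{1}{3} \approx 0.33333$)
$s = - \frac{8245}{3}$ ($s = - 85 \left(52 + \left(4 \left(-5\right) + \frac{1}{3}\right)\right) = - 85 \left(52 + \left(-20 + \frac{1}{3}\right)\right) = - 85 \left(52 - \frac{59}{3}\right) = \left(-85\right) \frac{97}{3} = - \frac{8245}{3} \approx -2748.3$)
$- \frac{29104}{37016} + \frac{V{\left(-83,-131 \right)}}{s} = - \frac{29104}{37016} - \frac{131}{- \frac{8245}{3}} = \left(-29104\right) \frac{1}{37016} - - \frac{393}{8245} = - \frac{3638}{4627} + \frac{393}{8245} = - \frac{28176899}{38149615}$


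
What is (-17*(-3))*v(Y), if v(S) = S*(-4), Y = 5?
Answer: -1020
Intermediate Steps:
v(S) = -4*S
(-17*(-3))*v(Y) = (-17*(-3))*(-4*5) = 51*(-20) = -1020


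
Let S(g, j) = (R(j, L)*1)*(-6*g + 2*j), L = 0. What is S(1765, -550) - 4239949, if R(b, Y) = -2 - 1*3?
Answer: -4181499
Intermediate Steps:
R(b, Y) = -5 (R(b, Y) = -2 - 3 = -5)
S(g, j) = -10*j + 30*g (S(g, j) = (-5*1)*(-6*g + 2*j) = -5*(-6*g + 2*j) = -10*j + 30*g)
S(1765, -550) - 4239949 = (-10*(-550) + 30*1765) - 4239949 = (5500 + 52950) - 4239949 = 58450 - 4239949 = -4181499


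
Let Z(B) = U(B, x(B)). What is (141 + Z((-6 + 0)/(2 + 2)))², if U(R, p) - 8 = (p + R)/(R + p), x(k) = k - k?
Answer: 22500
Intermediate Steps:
x(k) = 0
U(R, p) = 9 (U(R, p) = 8 + (p + R)/(R + p) = 8 + (R + p)/(R + p) = 8 + 1 = 9)
Z(B) = 9
(141 + Z((-6 + 0)/(2 + 2)))² = (141 + 9)² = 150² = 22500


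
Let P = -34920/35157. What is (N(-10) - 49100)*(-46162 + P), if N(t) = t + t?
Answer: 26573139876160/11719 ≈ 2.2675e+9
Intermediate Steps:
P = -11640/11719 (P = -34920*1/35157 = -11640/11719 ≈ -0.99326)
N(t) = 2*t
(N(-10) - 49100)*(-46162 + P) = (2*(-10) - 49100)*(-46162 - 11640/11719) = (-20 - 49100)*(-540984118/11719) = -49120*(-540984118/11719) = 26573139876160/11719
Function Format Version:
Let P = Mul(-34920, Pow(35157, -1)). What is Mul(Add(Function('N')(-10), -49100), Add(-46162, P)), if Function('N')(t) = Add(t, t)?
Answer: Rational(26573139876160, 11719) ≈ 2.2675e+9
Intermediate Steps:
P = Rational(-11640, 11719) (P = Mul(-34920, Rational(1, 35157)) = Rational(-11640, 11719) ≈ -0.99326)
Function('N')(t) = Mul(2, t)
Mul(Add(Function('N')(-10), -49100), Add(-46162, P)) = Mul(Add(Mul(2, -10), -49100), Add(-46162, Rational(-11640, 11719))) = Mul(Add(-20, -49100), Rational(-540984118, 11719)) = Mul(-49120, Rational(-540984118, 11719)) = Rational(26573139876160, 11719)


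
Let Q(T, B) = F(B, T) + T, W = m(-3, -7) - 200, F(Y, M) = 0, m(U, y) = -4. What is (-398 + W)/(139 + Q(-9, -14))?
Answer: -301/65 ≈ -4.6308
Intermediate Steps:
W = -204 (W = -4 - 200 = -204)
Q(T, B) = T (Q(T, B) = 0 + T = T)
(-398 + W)/(139 + Q(-9, -14)) = (-398 - 204)/(139 - 9) = -602/130 = -602*1/130 = -301/65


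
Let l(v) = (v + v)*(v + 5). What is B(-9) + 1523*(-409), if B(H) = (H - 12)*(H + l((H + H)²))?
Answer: -5099750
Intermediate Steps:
l(v) = 2*v*(5 + v) (l(v) = (2*v)*(5 + v) = 2*v*(5 + v))
B(H) = (-12 + H)*(H + 8*H²*(5 + 4*H²)) (B(H) = (H - 12)*(H + 2*(H + H)²*(5 + (H + H)²)) = (-12 + H)*(H + 2*(2*H)²*(5 + (2*H)²)) = (-12 + H)*(H + 2*(4*H²)*(5 + 4*H²)) = (-12 + H)*(H + 8*H²*(5 + 4*H²)))
B(-9) + 1523*(-409) = -9*(-12 - 479*(-9) - 384*(-9)³ + 32*(-9)⁴ + 40*(-9)²) + 1523*(-409) = -9*(-12 + 4311 - 384*(-729) + 32*6561 + 40*81) - 622907 = -9*(-12 + 4311 + 279936 + 209952 + 3240) - 622907 = -9*497427 - 622907 = -4476843 - 622907 = -5099750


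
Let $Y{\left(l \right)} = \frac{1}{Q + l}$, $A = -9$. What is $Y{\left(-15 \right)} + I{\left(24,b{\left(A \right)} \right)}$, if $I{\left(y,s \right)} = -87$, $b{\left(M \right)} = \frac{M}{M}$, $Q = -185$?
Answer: $- \frac{17401}{200} \approx -87.005$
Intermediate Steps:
$b{\left(M \right)} = 1$
$Y{\left(l \right)} = \frac{1}{-185 + l}$
$Y{\left(-15 \right)} + I{\left(24,b{\left(A \right)} \right)} = \frac{1}{-185 - 15} - 87 = \frac{1}{-200} - 87 = - \frac{1}{200} - 87 = - \frac{17401}{200}$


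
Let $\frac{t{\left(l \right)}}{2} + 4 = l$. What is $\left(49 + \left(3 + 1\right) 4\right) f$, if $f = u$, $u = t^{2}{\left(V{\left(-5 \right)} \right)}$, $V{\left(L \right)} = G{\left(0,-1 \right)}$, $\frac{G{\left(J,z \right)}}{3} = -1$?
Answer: $12740$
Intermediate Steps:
$G{\left(J,z \right)} = -3$ ($G{\left(J,z \right)} = 3 \left(-1\right) = -3$)
$V{\left(L \right)} = -3$
$t{\left(l \right)} = -8 + 2 l$
$u = 196$ ($u = \left(-8 + 2 \left(-3\right)\right)^{2} = \left(-8 - 6\right)^{2} = \left(-14\right)^{2} = 196$)
$f = 196$
$\left(49 + \left(3 + 1\right) 4\right) f = \left(49 + \left(3 + 1\right) 4\right) 196 = \left(49 + 4 \cdot 4\right) 196 = \left(49 + 16\right) 196 = 65 \cdot 196 = 12740$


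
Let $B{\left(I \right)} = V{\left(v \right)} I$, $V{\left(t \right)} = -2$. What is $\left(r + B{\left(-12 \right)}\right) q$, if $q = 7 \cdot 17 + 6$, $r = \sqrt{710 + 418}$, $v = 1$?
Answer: $3000 + 250 \sqrt{282} \approx 7198.2$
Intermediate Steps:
$r = 2 \sqrt{282}$ ($r = \sqrt{1128} = 2 \sqrt{282} \approx 33.586$)
$q = 125$ ($q = 119 + 6 = 125$)
$B{\left(I \right)} = - 2 I$
$\left(r + B{\left(-12 \right)}\right) q = \left(2 \sqrt{282} - -24\right) 125 = \left(2 \sqrt{282} + 24\right) 125 = \left(24 + 2 \sqrt{282}\right) 125 = 3000 + 250 \sqrt{282}$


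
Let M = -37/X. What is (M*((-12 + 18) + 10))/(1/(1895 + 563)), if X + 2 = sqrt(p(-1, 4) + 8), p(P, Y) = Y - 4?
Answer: -727568 - 727568*sqrt(2) ≈ -1.7565e+6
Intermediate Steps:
p(P, Y) = -4 + Y
X = -2 + 2*sqrt(2) (X = -2 + sqrt((-4 + 4) + 8) = -2 + sqrt(0 + 8) = -2 + sqrt(8) = -2 + 2*sqrt(2) ≈ 0.82843)
M = -37/(-2 + 2*sqrt(2)) ≈ -44.663
(M*((-12 + 18) + 10))/(1/(1895 + 563)) = ((-37/2 - 37*sqrt(2)/2)*((-12 + 18) + 10))/(1/(1895 + 563)) = ((-37/2 - 37*sqrt(2)/2)*(6 + 10))/(1/2458) = ((-37/2 - 37*sqrt(2)/2)*16)/(1/2458) = (-296 - 296*sqrt(2))*2458 = -727568 - 727568*sqrt(2)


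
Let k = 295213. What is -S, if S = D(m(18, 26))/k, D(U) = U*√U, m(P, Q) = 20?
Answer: -40*√5/295213 ≈ -0.00030298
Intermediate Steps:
D(U) = U^(3/2)
S = 40*√5/295213 (S = 20^(3/2)/295213 = (40*√5)*(1/295213) = 40*√5/295213 ≈ 0.00030298)
-S = -40*√5/295213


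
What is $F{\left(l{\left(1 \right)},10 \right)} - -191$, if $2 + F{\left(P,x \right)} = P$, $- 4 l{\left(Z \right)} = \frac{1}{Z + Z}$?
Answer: $\frac{1511}{8} \approx 188.88$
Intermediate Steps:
$l{\left(Z \right)} = - \frac{1}{8 Z}$ ($l{\left(Z \right)} = - \frac{1}{4 \left(Z + Z\right)} = - \frac{1}{4 \cdot 2 Z} = - \frac{\frac{1}{2} \frac{1}{Z}}{4} = - \frac{1}{8 Z}$)
$F{\left(P,x \right)} = -2 + P$
$F{\left(l{\left(1 \right)},10 \right)} - -191 = \left(-2 - \frac{1}{8 \cdot 1}\right) - -191 = \left(-2 - \frac{1}{8}\right) + 191 = - \frac{17}{8} + 191 = \frac{1511}{8}$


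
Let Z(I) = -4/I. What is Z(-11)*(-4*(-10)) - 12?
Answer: 28/11 ≈ 2.5455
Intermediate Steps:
Z(-11)*(-4*(-10)) - 12 = (-4/(-11))*(-4*(-10)) - 12 = -4*(-1/11)*40 - 12 = (4/11)*40 - 12 = 160/11 - 12 = 28/11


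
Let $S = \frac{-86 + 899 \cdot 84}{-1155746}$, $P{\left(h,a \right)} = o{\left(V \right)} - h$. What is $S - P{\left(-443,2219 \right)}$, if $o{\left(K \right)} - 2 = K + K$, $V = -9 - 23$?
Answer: $- \frac{220207328}{577873} \approx -381.07$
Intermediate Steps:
$V = -32$ ($V = -9 - 23 = -32$)
$o{\left(K \right)} = 2 + 2 K$ ($o{\left(K \right)} = 2 + \left(K + K\right) = 2 + 2 K$)
$P{\left(h,a \right)} = -62 - h$ ($P{\left(h,a \right)} = \left(2 + 2 \left(-32\right)\right) - h = \left(2 - 64\right) - h = -62 - h$)
$S = - \frac{37715}{577873}$ ($S = \left(-86 + 75516\right) \left(- \frac{1}{1155746}\right) = 75430 \left(- \frac{1}{1155746}\right) = - \frac{37715}{577873} \approx -0.065265$)
$S - P{\left(-443,2219 \right)} = - \frac{37715}{577873} - \left(-62 - -443\right) = - \frac{37715}{577873} - \left(-62 + 443\right) = - \frac{37715}{577873} - 381 = - \frac{220207328}{577873}$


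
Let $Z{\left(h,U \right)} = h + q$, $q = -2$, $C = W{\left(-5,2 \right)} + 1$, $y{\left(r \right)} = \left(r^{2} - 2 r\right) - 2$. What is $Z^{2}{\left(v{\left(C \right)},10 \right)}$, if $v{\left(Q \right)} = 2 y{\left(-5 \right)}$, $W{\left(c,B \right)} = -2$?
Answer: $4096$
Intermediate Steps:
$y{\left(r \right)} = -2 + r^{2} - 2 r$
$C = -1$ ($C = -2 + 1 = -1$)
$v{\left(Q \right)} = 66$ ($v{\left(Q \right)} = 2 \left(-2 + \left(-5\right)^{2} - -10\right) = 2 \left(-2 + 25 + 10\right) = 2 \cdot 33 = 66$)
$Z{\left(h,U \right)} = -2 + h$ ($Z{\left(h,U \right)} = h - 2 = -2 + h$)
$Z^{2}{\left(v{\left(C \right)},10 \right)} = \left(-2 + 66\right)^{2} = 64^{2} = 4096$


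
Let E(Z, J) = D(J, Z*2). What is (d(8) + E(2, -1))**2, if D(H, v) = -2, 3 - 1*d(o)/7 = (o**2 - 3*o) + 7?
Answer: 96100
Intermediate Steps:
d(o) = -28 - 7*o**2 + 21*o (d(o) = 21 - 7*((o**2 - 3*o) + 7) = 21 - 7*(7 + o**2 - 3*o) = 21 + (-49 - 7*o**2 + 21*o) = -28 - 7*o**2 + 21*o)
E(Z, J) = -2
(d(8) + E(2, -1))**2 = ((-28 - 7*8**2 + 21*8) - 2)**2 = ((-28 - 7*64 + 168) - 2)**2 = ((-28 - 448 + 168) - 2)**2 = (-308 - 2)**2 = (-310)**2 = 96100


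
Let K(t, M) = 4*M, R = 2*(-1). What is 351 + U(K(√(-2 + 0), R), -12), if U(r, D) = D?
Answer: 339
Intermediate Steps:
R = -2
351 + U(K(√(-2 + 0), R), -12) = 351 - 12 = 339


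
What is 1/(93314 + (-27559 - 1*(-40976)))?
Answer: 1/106731 ≈ 9.3694e-6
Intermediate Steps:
1/(93314 + (-27559 - 1*(-40976))) = 1/(93314 + (-27559 + 40976)) = 1/(93314 + 13417) = 1/106731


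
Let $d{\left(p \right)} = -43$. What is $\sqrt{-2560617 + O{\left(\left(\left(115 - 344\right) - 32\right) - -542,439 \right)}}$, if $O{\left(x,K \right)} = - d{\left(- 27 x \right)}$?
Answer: $i \sqrt{2560574} \approx 1600.2 i$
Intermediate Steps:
$O{\left(x,K \right)} = 43$ ($O{\left(x,K \right)} = \left(-1\right) \left(-43\right) = 43$)
$\sqrt{-2560617 + O{\left(\left(\left(115 - 344\right) - 32\right) - -542,439 \right)}} = \sqrt{-2560617 + 43} = \sqrt{-2560574} = i \sqrt{2560574}$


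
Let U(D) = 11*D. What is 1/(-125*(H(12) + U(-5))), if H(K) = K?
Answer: 1/5375 ≈ 0.00018605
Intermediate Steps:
1/(-125*(H(12) + U(-5))) = 1/(-125*(12 + 11*(-5))) = 1/(-125*(12 - 55)) = 1/(-125*(-43)) = 1/5375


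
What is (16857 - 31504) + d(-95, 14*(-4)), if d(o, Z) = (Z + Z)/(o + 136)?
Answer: -600639/41 ≈ -14650.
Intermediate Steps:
d(o, Z) = 2*Z/(136 + o) (d(o, Z) = (2*Z)/(136 + o) = 2*Z/(136 + o))
(16857 - 31504) + d(-95, 14*(-4)) = (16857 - 31504) + 2*(14*(-4))/(136 - 95) = -14647 + 2*(-56)/41 = -14647 + 2*(-56)*(1/41) = -14647 - 112/41 = -600639/41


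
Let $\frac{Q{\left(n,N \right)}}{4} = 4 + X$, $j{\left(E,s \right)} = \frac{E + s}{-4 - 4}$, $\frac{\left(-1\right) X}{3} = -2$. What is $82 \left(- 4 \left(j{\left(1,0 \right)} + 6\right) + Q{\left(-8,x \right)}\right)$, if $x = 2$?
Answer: $1353$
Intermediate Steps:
$X = 6$ ($X = \left(-3\right) \left(-2\right) = 6$)
$j{\left(E,s \right)} = - \frac{E}{8} - \frac{s}{8}$ ($j{\left(E,s \right)} = \frac{E + s}{-8} = \left(E + s\right) \left(- \frac{1}{8}\right) = - \frac{E}{8} - \frac{s}{8}$)
$Q{\left(n,N \right)} = 40$ ($Q{\left(n,N \right)} = 4 \left(4 + 6\right) = 4 \cdot 10 = 40$)
$82 \left(- 4 \left(j{\left(1,0 \right)} + 6\right) + Q{\left(-8,x \right)}\right) = 82 \left(- 4 \left(\left(\left(- \frac{1}{8}\right) 1 - 0\right) + 6\right) + 40\right) = 82 \left(- 4 \left(\left(- \frac{1}{8} + 0\right) + 6\right) + 40\right) = 82 \left(- 4 \left(- \frac{1}{8} + 6\right) + 40\right) = 82 \left(\left(-4\right) \frac{47}{8} + 40\right) = 82 \left(- \frac{47}{2} + 40\right) = 82 \cdot \frac{33}{2} = 1353$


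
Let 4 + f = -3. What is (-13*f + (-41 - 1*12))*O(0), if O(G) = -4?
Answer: -152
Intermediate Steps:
f = -7 (f = -4 - 3 = -7)
(-13*f + (-41 - 1*12))*O(0) = (-13*(-7) + (-41 - 1*12))*(-4) = (91 + (-41 - 12))*(-4) = (91 - 53)*(-4) = 38*(-4) = -152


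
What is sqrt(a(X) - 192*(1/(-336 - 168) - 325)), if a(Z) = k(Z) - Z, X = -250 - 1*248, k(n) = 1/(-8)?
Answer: sqrt(443810094)/84 ≈ 250.80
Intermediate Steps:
k(n) = -1/8
X = -498 (X = -250 - 248 = -498)
a(Z) = -1/8 - Z
sqrt(a(X) - 192*(1/(-336 - 168) - 325)) = sqrt((-1/8 - 1*(-498)) - 192*(1/(-336 - 168) - 325)) = sqrt((-1/8 + 498) - 192*(1/(-504) - 325)) = sqrt(3983/8 - 192*(-1/504 - 325)) = sqrt(3983/8 - 192*(-163801/504)) = sqrt(3983/8 + 1310408/21) = sqrt(10566907/168) = sqrt(443810094)/84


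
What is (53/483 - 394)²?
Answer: 36194682001/233289 ≈ 1.5515e+5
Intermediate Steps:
(53/483 - 394)² = (-190249/483)² = 36194682001/233289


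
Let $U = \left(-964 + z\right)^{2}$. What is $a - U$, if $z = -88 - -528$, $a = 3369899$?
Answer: $3095323$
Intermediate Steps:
$z = 440$ ($z = -88 + 528 = 440$)
$U = 274576$ ($U = \left(-964 + 440\right)^{2} = \left(-524\right)^{2} = 274576$)
$a - U = 3369899 - 274576 = 3095323$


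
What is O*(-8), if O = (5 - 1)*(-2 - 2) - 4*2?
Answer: 192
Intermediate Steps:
O = -24 (O = 4*(-4) - 8 = -16 - 8 = -24)
O*(-8) = -24*(-8) = 192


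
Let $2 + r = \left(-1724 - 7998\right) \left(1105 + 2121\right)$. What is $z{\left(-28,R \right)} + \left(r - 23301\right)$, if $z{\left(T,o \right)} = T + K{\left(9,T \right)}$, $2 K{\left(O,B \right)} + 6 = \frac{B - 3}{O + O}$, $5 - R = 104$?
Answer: $- \frac{1129914247}{36} \approx -3.1386 \cdot 10^{7}$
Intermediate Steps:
$R = -99$ ($R = 5 - 104 = -99$)
$r = -31363174$ ($r = -2 + \left(-1724 - 7998\right) \left(1105 + 2121\right) = -2 - 31363172 = -31363174$)
$K{\left(O,B \right)} = -3 + \frac{-3 + B}{4 O}$ ($K{\left(O,B \right)} = -3 + \frac{\left(B - 3\right) \frac{1}{O + O}}{2} = -3 + \frac{\left(-3 + B\right) \frac{1}{2 O}}{2} = -3 + \frac{\frac{1}{2} \frac{1}{O} \left(-3 + B\right)}{2} = -3 + \frac{-3 + B}{4 O}$)
$z{\left(T,o \right)} = - \frac{37}{12} + \frac{37 T}{36}$ ($z{\left(T,o \right)} = T + \frac{-3 + T - 108}{4 \cdot 9} = T + \frac{1}{4} \cdot \frac{1}{9} \left(-3 + T - 108\right) = T + \frac{1}{4} \cdot \frac{1}{9} \left(-111 + T\right) = T + \left(- \frac{37}{12} + \frac{T}{36}\right) = - \frac{37}{12} + \frac{37 T}{36}$)
$z{\left(-28,R \right)} + \left(r - 23301\right) = \left(- \frac{37}{12} + \frac{37}{36} \left(-28\right)\right) - 31386475 = \left(- \frac{37}{12} - \frac{259}{9}\right) - 31386475 = - \frac{1147}{36} - 31386475 = - \frac{1129914247}{36}$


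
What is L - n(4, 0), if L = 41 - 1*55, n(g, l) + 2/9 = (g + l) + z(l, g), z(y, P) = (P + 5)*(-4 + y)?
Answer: 164/9 ≈ 18.222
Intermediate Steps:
z(y, P) = (-4 + y)*(5 + P) (z(y, P) = (5 + P)*(-4 + y) = (-4 + y)*(5 + P))
n(g, l) = -182/9 - 3*g + 6*l + g*l (n(g, l) = -2/9 + ((g + l) + (-20 - 4*g + 5*l + g*l)) = -2/9 + (-20 - 3*g + 6*l + g*l) = -182/9 - 3*g + 6*l + g*l)
L = -14 (L = 41 - 55 = -14)
L - n(4, 0) = -14 - (-182/9 - 3*4 + 6*0 + 4*0) = -14 - (-182/9 - 12 + 0 + 0) = -14 - 1*(-290/9) = -14 + 290/9 = 164/9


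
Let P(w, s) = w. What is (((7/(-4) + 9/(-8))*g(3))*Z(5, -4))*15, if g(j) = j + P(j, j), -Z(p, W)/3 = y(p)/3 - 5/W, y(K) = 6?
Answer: 40365/16 ≈ 2522.8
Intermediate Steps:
Z(p, W) = -6 + 15/W (Z(p, W) = -3*(6/3 - 5/W) = -3*(6*(1/3) - 5/W) = -3*(2 - 5/W) = -6 + 15/W)
g(j) = 2*j (g(j) = j + j = 2*j)
(((7/(-4) + 9/(-8))*g(3))*Z(5, -4))*15 = (((7/(-4) + 9/(-8))*(2*3))*(-6 + 15/(-4)))*15 = (((7*(-1/4) + 9*(-1/8))*6)*(-6 + 15*(-1/4)))*15 = (((-7/4 - 9/8)*6)*(-6 - 15/4))*15 = (-23/8*6*(-39/4))*15 = -69/4*(-39/4)*15 = (2691/16)*15 = 40365/16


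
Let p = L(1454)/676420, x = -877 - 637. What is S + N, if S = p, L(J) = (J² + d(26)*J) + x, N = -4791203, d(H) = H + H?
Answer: -324086334505/67642 ≈ -4.7912e+6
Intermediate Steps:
d(H) = 2*H
x = -1514
L(J) = -1514 + J² + 52*J (L(J) = (J² + (2*26)*J) - 1514 = (J² + 52*J) - 1514 = -1514 + J² + 52*J)
p = 218821/67642 (p = (-1514 + 1454² + 52*1454)/676420 = (-1514 + 2114116 + 75608)*(1/676420) = 2188210*(1/676420) = 218821/67642 ≈ 3.2350)
S = 218821/67642 ≈ 3.2350
S + N = 218821/67642 - 4791203 = -324086334505/67642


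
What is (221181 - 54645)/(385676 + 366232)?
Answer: 13878/62659 ≈ 0.22148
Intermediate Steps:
(221181 - 54645)/(385676 + 366232) = 166536/751908 = 166536*(1/751908) = 13878/62659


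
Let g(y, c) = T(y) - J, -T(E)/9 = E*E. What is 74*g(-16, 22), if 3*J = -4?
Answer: -511192/3 ≈ -1.7040e+5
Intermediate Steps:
T(E) = -9*E² (T(E) = -9*E*E = -9*E²)
J = -4/3 (J = (⅓)*(-4) = -4/3 ≈ -1.3333)
g(y, c) = 4/3 - 9*y² (g(y, c) = -9*y² - 1*(-4/3) = -9*y² + 4/3 = 4/3 - 9*y²)
74*g(-16, 22) = 74*(4/3 - 9*(-16)²) = 74*(4/3 - 9*256) = 74*(4/3 - 2304) = 74*(-6908/3) = -511192/3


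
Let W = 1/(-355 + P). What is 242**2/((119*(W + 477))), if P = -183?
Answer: 31507432/30538375 ≈ 1.0317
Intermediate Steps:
W = -1/538 (W = 1/(-355 - 183) = 1/(-538) = -1/538 ≈ -0.0018587)
242**2/((119*(W + 477))) = 242**2/((119*(-1/538 + 477))) = 58564/((119*(256625/538))) = 58564/(30538375/538) = 58564*(538/30538375) = 31507432/30538375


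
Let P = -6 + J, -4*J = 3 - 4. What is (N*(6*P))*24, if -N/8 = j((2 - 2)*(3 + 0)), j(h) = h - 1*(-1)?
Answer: 6624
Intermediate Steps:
J = 1/4 (J = -(3 - 4)/4 = -1/4*(-1) = 1/4 ≈ 0.25000)
j(h) = 1 + h (j(h) = h + 1 = 1 + h)
N = -8 (N = -8*(1 + (2 - 2)*(3 + 0)) = -8*(1 + 0*3) = -8*(1 + 0) = -8*1 = -8)
P = -23/4 (P = -6 + 1/4 = -23/4 ≈ -5.7500)
(N*(6*P))*24 = -48*(-23)/4*24 = -8*(-69/2)*24 = 276*24 = 6624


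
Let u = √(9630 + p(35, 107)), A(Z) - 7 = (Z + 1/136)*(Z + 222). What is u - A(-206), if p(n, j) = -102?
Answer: 55911/17 + 2*√2382 ≈ 3386.5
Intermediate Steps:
A(Z) = 7 + (222 + Z)*(1/136 + Z) (A(Z) = 7 + (Z + 1/136)*(Z + 222) = 7 + (Z + 1/136)*(222 + Z) = 7 + (1/136 + Z)*(222 + Z) = 7 + (222 + Z)*(1/136 + Z))
u = 2*√2382 (u = √(9630 - 102) = √9528 = 2*√2382 ≈ 97.611)
u - A(-206) = 2*√2382 - (587/68 + (-206)² + (30193/136)*(-206)) = 2*√2382 - (587/68 + 42436 - 3109879/68) = 2*√2382 - 1*(-55911/17) = 2*√2382 + 55911/17 = 55911/17 + 2*√2382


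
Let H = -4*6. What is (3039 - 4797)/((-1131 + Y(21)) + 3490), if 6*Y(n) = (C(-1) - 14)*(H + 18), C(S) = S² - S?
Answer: -1758/2371 ≈ -0.74146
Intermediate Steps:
H = -24
Y(n) = 12 (Y(n) = ((-(-1 - 1) - 14)*(-24 + 18))/6 = ((-1*(-2) - 14)*(-6))/6 = ((2 - 14)*(-6))/6 = (-12*(-6))/6 = (⅙)*72 = 12)
(3039 - 4797)/((-1131 + Y(21)) + 3490) = (3039 - 4797)/((-1131 + 12) + 3490) = -1758/(-1119 + 3490) = -1758/2371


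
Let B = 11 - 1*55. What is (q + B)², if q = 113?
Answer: 4761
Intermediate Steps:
B = -44 (B = 11 - 55 = -44)
(q + B)² = (113 - 44)² = 69² = 4761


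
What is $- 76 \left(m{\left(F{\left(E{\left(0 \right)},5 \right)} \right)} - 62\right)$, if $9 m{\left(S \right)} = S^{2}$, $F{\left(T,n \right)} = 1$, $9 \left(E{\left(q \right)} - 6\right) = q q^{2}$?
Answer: $\frac{42332}{9} \approx 4703.6$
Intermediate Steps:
$E{\left(q \right)} = 6 + \frac{q^{3}}{9}$ ($E{\left(q \right)} = 6 + \frac{q q^{2}}{9} = 6 + \frac{q^{3}}{9}$)
$m{\left(S \right)} = \frac{S^{2}}{9}$
$- 76 \left(m{\left(F{\left(E{\left(0 \right)},5 \right)} \right)} - 62\right) = - 76 \left(\frac{1^{2}}{9} - 62\right) = - 76 \left(\frac{1}{9} \cdot 1 - 62\right) = - 76 \left(\frac{1}{9} - 62\right) = \left(-76\right) \left(- \frac{557}{9}\right) = \frac{42332}{9}$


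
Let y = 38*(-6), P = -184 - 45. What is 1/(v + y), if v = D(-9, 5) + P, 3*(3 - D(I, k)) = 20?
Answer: -3/1382 ≈ -0.0021708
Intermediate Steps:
P = -229
D(I, k) = -11/3 (D(I, k) = 3 - ⅓*20 = 3 - 20/3 = -11/3)
y = -228
v = -698/3 (v = -11/3 - 229 = -698/3 ≈ -232.67)
1/(v + y) = 1/(-698/3 - 228) = 1/(-1382/3) = -3/1382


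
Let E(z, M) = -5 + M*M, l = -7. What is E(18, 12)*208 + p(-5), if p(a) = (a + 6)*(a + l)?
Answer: 28900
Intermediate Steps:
p(a) = (-7 + a)*(6 + a) (p(a) = (a + 6)*(a - 7) = (6 + a)*(-7 + a) = (-7 + a)*(6 + a))
E(z, M) = -5 + M²
E(18, 12)*208 + p(-5) = (-5 + 12²)*208 + (-42 + (-5)² - 1*(-5)) = (-5 + 144)*208 + (-42 + 25 + 5) = 139*208 - 12 = 28912 - 12 = 28900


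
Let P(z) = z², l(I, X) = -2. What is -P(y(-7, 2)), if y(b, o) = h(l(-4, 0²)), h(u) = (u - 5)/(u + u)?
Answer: -49/16 ≈ -3.0625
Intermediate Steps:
h(u) = (-5 + u)/(2*u) (h(u) = (-5 + u)/((2*u)) = (-5 + u)*(1/(2*u)) = (-5 + u)/(2*u))
y(b, o) = 7/4 (y(b, o) = (½)*(-5 - 2)/(-2) = (½)*(-½)*(-7) = 7/4)
-P(y(-7, 2)) = -(7/4)² = -1*49/16 = -49/16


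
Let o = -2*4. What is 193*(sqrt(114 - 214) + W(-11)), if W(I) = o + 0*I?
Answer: -1544 + 1930*I ≈ -1544.0 + 1930.0*I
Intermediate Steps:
o = -8
W(I) = -8 (W(I) = -8 + 0*I = -8 + 0 = -8)
193*(sqrt(114 - 214) + W(-11)) = 193*(sqrt(114 - 214) - 8) = 193*(sqrt(-100) - 8) = 193*(10*I - 8) = 193*(-8 + 10*I) = -1544 + 1930*I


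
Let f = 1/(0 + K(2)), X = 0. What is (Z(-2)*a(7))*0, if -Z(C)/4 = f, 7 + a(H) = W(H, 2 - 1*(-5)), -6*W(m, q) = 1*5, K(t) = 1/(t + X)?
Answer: 0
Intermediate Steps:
K(t) = 1/t (K(t) = 1/(t + 0) = 1/t)
W(m, q) = -5/6
a(H) = -47/6 (a(H) = -7 - 5/6 = -47/6)
f = 2 (f = 1/(0 + 1/2) = 1/(1/2) = 2)
Z(C) = -8 (Z(C) = -4*2 = -8)
(Z(-2)*a(7))*0 = -8*(-47/6)*0 = (188/3)*0 = 0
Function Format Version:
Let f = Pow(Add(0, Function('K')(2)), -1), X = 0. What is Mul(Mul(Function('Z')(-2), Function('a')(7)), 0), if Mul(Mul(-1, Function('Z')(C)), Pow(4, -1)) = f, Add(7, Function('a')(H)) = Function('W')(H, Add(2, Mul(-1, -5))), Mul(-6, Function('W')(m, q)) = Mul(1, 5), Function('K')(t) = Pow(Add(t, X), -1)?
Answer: 0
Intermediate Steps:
Function('K')(t) = Pow(t, -1) (Function('K')(t) = Pow(Add(t, 0), -1) = Pow(t, -1))
Function('W')(m, q) = Rational(-5, 6) (Function('W')(m, q) = Mul(Rational(-1, 6), Mul(1, 5)) = Mul(Rational(-1, 6), 5) = Rational(-5, 6))
Function('a')(H) = Rational(-47, 6) (Function('a')(H) = Add(-7, Rational(-5, 6)) = Rational(-47, 6))
f = 2 (f = Pow(Add(0, Pow(2, -1)), -1) = Pow(Add(0, Rational(1, 2)), -1) = Pow(Rational(1, 2), -1) = 2)
Function('Z')(C) = -8 (Function('Z')(C) = Mul(-4, 2) = -8)
Mul(Mul(Function('Z')(-2), Function('a')(7)), 0) = Mul(Mul(-8, Rational(-47, 6)), 0) = Mul(Rational(188, 3), 0) = 0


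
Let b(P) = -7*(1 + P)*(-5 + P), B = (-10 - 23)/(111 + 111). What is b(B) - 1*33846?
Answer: -185172675/5476 ≈ -33815.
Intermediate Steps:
B = -11/74 (B = -33/222 = -33*1/222 = -11/74 ≈ -0.14865)
b(P) = -7*(1 + P)*(-5 + P)
b(B) - 1*33846 = (35 - 7*(-11/74)² + 28*(-11/74)) - 1*33846 = (35 - 7*121/5476 - 154/37) - 33846 = (35 - 847/5476 - 154/37) - 33846 = 168021/5476 - 33846 = -185172675/5476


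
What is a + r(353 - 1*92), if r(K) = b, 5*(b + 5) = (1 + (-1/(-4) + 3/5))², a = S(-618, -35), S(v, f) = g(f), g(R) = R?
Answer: -78631/2000 ≈ -39.315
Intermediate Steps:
S(v, f) = f
a = -35
b = -8631/2000 (b = -5 + (1 + (-1/(-4) + 3/5))²/5 = -5 + (1 + (-1*(-¼) + 3*(⅕)))²/5 = -5 + (1 + (¼ + ⅗))²/5 = -5 + (1 + 17/20)²/5 = -5 + (37/20)²/5 = -5 + (⅕)*(1369/400) = -5 + 1369/2000 = -8631/2000 ≈ -4.3155)
r(K) = -8631/2000
a + r(353 - 1*92) = -35 - 8631/2000 = -78631/2000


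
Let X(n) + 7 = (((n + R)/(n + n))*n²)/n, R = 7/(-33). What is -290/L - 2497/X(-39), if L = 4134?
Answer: 170195557/1814826 ≈ 93.781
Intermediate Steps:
R = -7/33 (R = 7*(-1/33) = -7/33 ≈ -0.21212)
X(n) = -469/66 + n/2 (X(n) = -7 + (((n - 7/33)/(n + n))*n²)/n = -7 + (((-7/33 + n)/((2*n)))*n²)/n = -7 + (((-7/33 + n)*(1/(2*n)))*n²)/n = -7 + (((-7/33 + n)/(2*n))*n²)/n = -7 + (n*(-7/33 + n)/2)/n = -7 + (-7/66 + n/2) = -469/66 + n/2)
-290/L - 2497/X(-39) = -290/4134 - 2497/(-469/66 + (½)*(-39)) = -290*1/4134 - 2497/(-469/66 - 39/2) = -145/2067 - 2497/(-878/33) = -145/2067 - 2497*(-33/878) = -145/2067 + 82401/878 = 170195557/1814826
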